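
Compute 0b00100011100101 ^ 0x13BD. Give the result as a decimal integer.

7000

a = 0100011100101
0x13BD = 1001110111101
XOR → 1101101011000 = 7000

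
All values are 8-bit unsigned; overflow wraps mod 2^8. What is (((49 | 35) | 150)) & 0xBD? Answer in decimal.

49 = 00110001
35 = 00100011
→ | → 00110011 = 51
150 = 10010110
→ | → 10110111 = 183
0xBD = 10111101
→ & → 10110101 = 181

181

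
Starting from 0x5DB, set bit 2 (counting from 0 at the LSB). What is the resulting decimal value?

x = 010111011011
bit 2 is currently 0; set it via x | (1 << 2) = x | 4
→ 010111011111 = 1503

1503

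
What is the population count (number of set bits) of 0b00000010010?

2

n = 10010
Count the 1s: 1 + 1 = 2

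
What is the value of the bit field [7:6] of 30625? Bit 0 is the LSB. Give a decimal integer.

v = 111011110100001
Shift right by 6: 111011110
Mask low 2 bits: 10 = 2

2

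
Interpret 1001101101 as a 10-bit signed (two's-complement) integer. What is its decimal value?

-403

pattern = 1001101101 (MSB is 1 ⇒ negative)
Invert: 0110010010, add 1 → 0110010011 = 403, so the value is -403.
(Equivalently: 621 - 2^10 = 621 - 1024 = -403.)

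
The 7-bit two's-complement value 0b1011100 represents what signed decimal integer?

pattern = 1011100 (MSB is 1 ⇒ negative)
Invert: 0100011, add 1 → 0100100 = 36, so the value is -36.
(Equivalently: 92 - 2^7 = 92 - 128 = -36.)

-36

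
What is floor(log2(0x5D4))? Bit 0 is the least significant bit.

0x5D4 = 10111010100
The topmost 1 is at position 10 (since 2^10 = 1024 ≤ 1492 < 2048).

10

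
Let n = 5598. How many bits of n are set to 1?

9

5598 = 1010111011110
Count the 1s: 1 + 1 + 1 + 1 + 1 + 1 + 1 + 1 + 1 = 9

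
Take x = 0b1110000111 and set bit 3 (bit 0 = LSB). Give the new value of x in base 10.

911

x = 1110000111
bit 3 is currently 0; set it via x | (1 << 3) = x | 8
→ 1110001111 = 911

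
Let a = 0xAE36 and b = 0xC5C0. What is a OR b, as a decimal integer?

61430

0xAE36 = 1010111000110110
0xC5C0 = 1100010111000000
 OR → 1110111111110110 = 61430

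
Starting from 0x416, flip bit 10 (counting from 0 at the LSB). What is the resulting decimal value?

x = 10000010110
bit 10 is currently 1; toggle it via x ^ (1 << 10) = x ^ 1024
→ 00000010110 = 22

22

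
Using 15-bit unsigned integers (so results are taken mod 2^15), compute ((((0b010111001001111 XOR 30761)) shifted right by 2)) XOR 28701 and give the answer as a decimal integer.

0b010111001001111 = 010111001001111
30761 = 111100000101001
→ XOR → 101011001100110 = 22118
→ shifted right by 2 → 001010110011001 = 5529
28701 = 111000000011101
→ XOR → 110010110000100 = 25988

25988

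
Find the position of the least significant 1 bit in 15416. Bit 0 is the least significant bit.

15416 = 11110000111000
Trailing zeros: 3, so the lowest set bit is bit 3 (value 8).

3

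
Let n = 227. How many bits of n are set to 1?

227 = 11100011
Count the 1s: 1 + 1 + 1 + 1 + 1 = 5

5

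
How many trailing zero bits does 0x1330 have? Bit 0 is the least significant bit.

4

0x1330 = 1001100110000
Trailing zeros: 4, so the lowest set bit is bit 4 (value 16).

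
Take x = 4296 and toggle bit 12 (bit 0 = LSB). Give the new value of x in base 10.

x = 1000011001000
bit 12 is currently 1; toggle it via x ^ (1 << 12) = x ^ 4096
→ 0000011001000 = 200

200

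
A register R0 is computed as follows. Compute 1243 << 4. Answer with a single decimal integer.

19888

1243 = 000010011011011
shift left by 4 → 100110110110000 = 19888
(equivalently, 1243 × 2^4 = 1243 × 16)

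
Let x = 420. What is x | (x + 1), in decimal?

x = 110100100 = 420
x + 1 = 110100101
OR    = 110100101 = 421
(x | (x + 1) sets the lowest cleared bit.)

421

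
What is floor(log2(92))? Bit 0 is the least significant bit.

92 = 1011100
The topmost 1 is at position 6 (since 2^6 = 64 ≤ 92 < 128).

6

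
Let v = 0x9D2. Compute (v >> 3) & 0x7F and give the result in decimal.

58

v = 100111010010
Shift right by 3: 100111010
Mask low 7 bits: 0111010 = 58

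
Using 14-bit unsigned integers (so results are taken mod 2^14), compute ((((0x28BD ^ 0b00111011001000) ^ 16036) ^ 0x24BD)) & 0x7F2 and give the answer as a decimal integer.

1120

0x28BD = 10100010111101
0b00111011001000 = 00111011001000
→ ^ → 10011001110101 = 9845
16036 = 11111010100100
→ ^ → 01100011010001 = 6353
0x24BD = 10010010111101
→ ^ → 11110001101100 = 15468
0x7F2 = 00011111110010
→ & → 00010001100000 = 1120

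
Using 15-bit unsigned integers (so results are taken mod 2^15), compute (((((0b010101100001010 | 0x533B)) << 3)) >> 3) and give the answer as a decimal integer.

2875

0b010101100001010 = 010101100001010
0x533B = 101001100111011
→ | → 111101100111011 = 31547
→ << 3 (mod 2^15) → 101100111011000 = 23000
→ >> 3 → 000101100111011 = 2875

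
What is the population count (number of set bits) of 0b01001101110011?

n = 1001101110011
Count the 1s: 1 + 1 + 1 + 1 + 1 + 1 + 1 + 1 = 8

8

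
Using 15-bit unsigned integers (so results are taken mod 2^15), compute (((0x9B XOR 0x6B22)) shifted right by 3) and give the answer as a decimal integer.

3447

0x9B = 000000010011011
0x6B22 = 110101100100010
→ XOR → 110101110111001 = 27577
→ shifted right by 3 → 000110101110111 = 3447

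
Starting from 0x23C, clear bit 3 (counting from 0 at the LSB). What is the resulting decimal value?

x = 1000111100
bit 3 is currently 1; clear it via x & ~(1 << 3) = x & ~8
→ 1000110100 = 564

564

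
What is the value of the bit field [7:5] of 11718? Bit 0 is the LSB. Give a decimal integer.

v = 10110111000110
Shift right by 5: 101101110
Mask low 3 bits: 110 = 6

6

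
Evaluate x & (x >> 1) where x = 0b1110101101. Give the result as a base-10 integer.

388

x = 1110101101 = 941
x>>1 = 0111010110
AND  = 0110000100 = 388
(x & (x >> 1) has a 1 wherever x has two consecutive 1 bits.)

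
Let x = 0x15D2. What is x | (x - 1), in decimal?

x = 1010111010010 = 5586
x - 1 = 1010111010001
OR    = 1010111010011 = 5587
(x | (x - 1) sets all bits below the lowest set bit.)

5587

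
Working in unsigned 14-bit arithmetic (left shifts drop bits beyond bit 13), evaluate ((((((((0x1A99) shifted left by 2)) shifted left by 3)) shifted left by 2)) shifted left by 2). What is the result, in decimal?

0x1A99 = 01101010011001
→ shifted left by 2 (mod 2^14) → 10101001100100 = 10852
→ shifted left by 3 (mod 2^14) → 01001100100000 = 4896
→ shifted left by 2 (mod 2^14) → 00110010000000 = 3200
→ shifted left by 2 (mod 2^14) → 11001000000000 = 12800

12800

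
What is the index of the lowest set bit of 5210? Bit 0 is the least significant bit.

1

5210 = 1010001011010
Trailing zeros: 1, so the lowest set bit is bit 1 (value 2).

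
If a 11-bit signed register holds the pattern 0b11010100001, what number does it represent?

pattern = 11010100001 (MSB is 1 ⇒ negative)
Invert: 00101011110, add 1 → 00101011111 = 351, so the value is -351.
(Equivalently: 1697 - 2^11 = 1697 - 2048 = -351.)

-351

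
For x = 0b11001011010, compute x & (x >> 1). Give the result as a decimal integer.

x = 11001011010 = 1626
x>>1 = 01100101101
AND  = 01000001000 = 520
(x & (x >> 1) has a 1 wherever x has two consecutive 1 bits.)

520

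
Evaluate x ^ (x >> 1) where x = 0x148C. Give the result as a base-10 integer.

7882

x = 1010010001100 = 5260
x>>1 = 0101001000110
XOR  = 1111011001010 = 7882
(x ^ (x >> 1) gives the standard binary-reflected Gray code of x.)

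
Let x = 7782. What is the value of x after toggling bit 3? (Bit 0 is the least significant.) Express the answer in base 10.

7790

x = 01111001100110
bit 3 is currently 0; toggle it via x ^ (1 << 3) = x ^ 8
→ 01111001101110 = 7790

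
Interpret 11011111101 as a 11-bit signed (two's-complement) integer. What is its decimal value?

pattern = 11011111101 (MSB is 1 ⇒ negative)
Invert: 00100000010, add 1 → 00100000011 = 259, so the value is -259.
(Equivalently: 1789 - 2^11 = 1789 - 2048 = -259.)

-259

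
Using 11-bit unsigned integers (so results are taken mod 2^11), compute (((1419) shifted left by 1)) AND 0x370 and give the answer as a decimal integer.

1419 = 10110001011
→ shifted left by 1 (mod 2^11) → 01100010110 = 790
0x370 = 01101110000
→ AND → 01100010000 = 784

784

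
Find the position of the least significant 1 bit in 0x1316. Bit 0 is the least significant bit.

0x1316 = 1001100010110
Trailing zeros: 1, so the lowest set bit is bit 1 (value 2).

1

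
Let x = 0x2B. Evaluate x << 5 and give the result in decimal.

1376

0x2B = 00000101011
shift left by 5 → 10101100000 = 1376
(equivalently, 43 × 2^5 = 43 × 32)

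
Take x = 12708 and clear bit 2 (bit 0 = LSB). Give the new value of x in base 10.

12704

x = 11000110100100
bit 2 is currently 1; clear it via x & ~(1 << 2) = x & ~4
→ 11000110100000 = 12704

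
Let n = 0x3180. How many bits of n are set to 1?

4

0x3180 = 11000110000000
Count the 1s: 1 + 1 + 1 + 1 = 4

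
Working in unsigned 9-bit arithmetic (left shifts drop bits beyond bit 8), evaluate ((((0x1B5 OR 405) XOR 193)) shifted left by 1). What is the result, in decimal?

0x1B5 = 110110101
405 = 110010101
→ OR → 110110101 = 437
193 = 011000001
→ XOR → 101110100 = 372
→ shifted left by 1 (mod 2^9) → 011101000 = 232

232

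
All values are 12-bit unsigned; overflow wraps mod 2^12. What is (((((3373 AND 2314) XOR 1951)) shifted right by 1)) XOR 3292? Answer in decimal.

3373 = 110100101101
2314 = 100100001010
→ AND → 100100001000 = 2312
1951 = 011110011111
→ XOR → 111010010111 = 3735
→ shifted right by 1 → 011101001011 = 1867
3292 = 110011011100
→ XOR → 101110010111 = 2967

2967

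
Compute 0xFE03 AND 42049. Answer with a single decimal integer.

41985

0xFE03 = 1111111000000011
42049 = 1010010001000001
AND → 1010010000000001 = 41985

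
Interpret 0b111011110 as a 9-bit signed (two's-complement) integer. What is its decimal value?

pattern = 111011110 (MSB is 1 ⇒ negative)
Invert: 000100001, add 1 → 000100010 = 34, so the value is -34.
(Equivalently: 478 - 2^9 = 478 - 512 = -34.)

-34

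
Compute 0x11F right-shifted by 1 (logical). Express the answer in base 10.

0x11F = 100011111
shift right by 1 → 010001111 = 143
(equivalently, floor(287 / 2))

143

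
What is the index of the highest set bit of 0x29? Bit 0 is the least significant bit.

5

0x29 = 101001
The topmost 1 is at position 5 (since 2^5 = 32 ≤ 41 < 64).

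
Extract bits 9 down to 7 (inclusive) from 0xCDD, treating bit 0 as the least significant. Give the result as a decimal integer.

1

v = 110011011101
Shift right by 7: 11001
Mask low 3 bits: 001 = 1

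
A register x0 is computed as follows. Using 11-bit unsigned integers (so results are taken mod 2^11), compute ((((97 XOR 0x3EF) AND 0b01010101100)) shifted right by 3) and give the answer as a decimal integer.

81

97 = 00001100001
0x3EF = 01111101111
→ XOR → 01110001110 = 910
0b01010101100 = 01010101100
→ AND → 01010001100 = 652
→ shifted right by 3 → 00001010001 = 81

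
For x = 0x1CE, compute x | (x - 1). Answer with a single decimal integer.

x = 111001110 = 462
x - 1 = 111001101
OR    = 111001111 = 463
(x | (x - 1) sets all bits below the lowest set bit.)

463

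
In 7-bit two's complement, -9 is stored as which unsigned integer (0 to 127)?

119

9 in 7 bits: 0001001
Invert: 1110110
Add 1:  1110111 = 119
(Check: 2^7 - 9 = 128 - 9 = 119.)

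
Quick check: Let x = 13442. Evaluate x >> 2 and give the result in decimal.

13442 = 11010010000010
shift right by 2 → 00110100100000 = 3360
(equivalently, floor(13442 / 4))

3360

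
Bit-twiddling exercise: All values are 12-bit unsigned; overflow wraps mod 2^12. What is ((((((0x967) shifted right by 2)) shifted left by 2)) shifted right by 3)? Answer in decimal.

300

0x967 = 100101100111
→ shifted right by 2 → 001001011001 = 601
→ shifted left by 2 (mod 2^12) → 100101100100 = 2404
→ shifted right by 3 → 000100101100 = 300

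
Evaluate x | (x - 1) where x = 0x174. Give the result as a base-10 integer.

x = 101110100 = 372
x - 1 = 101110011
OR    = 101110111 = 375
(x | (x - 1) sets all bits below the lowest set bit.)

375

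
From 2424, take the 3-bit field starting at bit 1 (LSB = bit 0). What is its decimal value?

v = 100101111000
Shift right by 1: 10010111100
Mask low 3 bits: 100 = 4

4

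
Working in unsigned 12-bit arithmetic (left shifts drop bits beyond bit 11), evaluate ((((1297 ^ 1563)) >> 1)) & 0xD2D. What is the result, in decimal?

1297 = 010100010001
1563 = 011000011011
→ ^ → 001100001010 = 778
→ >> 1 → 000110000101 = 389
0xD2D = 110100101101
→ & → 000100000101 = 261

261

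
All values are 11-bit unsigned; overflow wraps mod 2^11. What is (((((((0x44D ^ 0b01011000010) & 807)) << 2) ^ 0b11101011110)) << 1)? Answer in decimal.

1668

0x44D = 10001001101
0b01011000010 = 01011000010
→ ^ → 11010001111 = 1679
807 = 01100100111
→ & → 01000000111 = 519
→ << 2 (mod 2^11) → 00000011100 = 28
0b11101011110 = 11101011110
→ ^ → 11101000010 = 1858
→ << 1 (mod 2^11) → 11010000100 = 1668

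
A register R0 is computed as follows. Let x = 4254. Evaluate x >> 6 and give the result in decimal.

4254 = 1000010011110
shift right by 6 → 0000001000010 = 66
(equivalently, floor(4254 / 64))

66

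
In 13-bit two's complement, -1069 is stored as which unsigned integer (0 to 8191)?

7123

1069 in 13 bits: 0010000101101
Invert: 1101111010010
Add 1:  1101111010011 = 7123
(Check: 2^13 - 1069 = 8192 - 1069 = 7123.)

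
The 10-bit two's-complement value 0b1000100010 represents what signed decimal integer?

pattern = 1000100010 (MSB is 1 ⇒ negative)
Invert: 0111011101, add 1 → 0111011110 = 478, so the value is -478.
(Equivalently: 546 - 2^10 = 546 - 1024 = -478.)

-478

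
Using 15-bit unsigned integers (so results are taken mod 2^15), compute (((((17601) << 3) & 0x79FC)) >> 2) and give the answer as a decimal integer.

17601 = 100010011000001
→ << 3 (mod 2^15) → 010011000001000 = 9736
0x79FC = 111100111111100
→ & → 010000000001000 = 8200
→ >> 2 → 000100000000010 = 2050

2050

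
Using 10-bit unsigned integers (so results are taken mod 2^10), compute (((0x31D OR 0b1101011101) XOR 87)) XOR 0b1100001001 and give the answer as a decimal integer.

0x31D = 1100011101
0b1101011101 = 1101011101
→ OR → 1101011101 = 861
87 = 0001010111
→ XOR → 1100001010 = 778
0b1100001001 = 1100001001
→ XOR → 0000000011 = 3

3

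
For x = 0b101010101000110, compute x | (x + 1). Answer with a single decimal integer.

x = 101010101000110 = 21830
x + 1 = 101010101000111
OR    = 101010101000111 = 21831
(x | (x + 1) sets the lowest cleared bit.)

21831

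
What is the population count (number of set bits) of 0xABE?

0xABE = 101010111110
Count the 1s: 1 + 1 + 1 + 1 + 1 + 1 + 1 + 1 = 8

8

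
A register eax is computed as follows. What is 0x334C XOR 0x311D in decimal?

593

0x334C = 11001101001100
0x311D = 11000100011101
XOR → 00001001010001 = 593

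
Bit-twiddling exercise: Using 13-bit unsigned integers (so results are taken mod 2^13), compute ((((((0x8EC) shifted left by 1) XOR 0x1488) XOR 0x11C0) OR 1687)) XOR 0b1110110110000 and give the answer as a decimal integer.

0x8EC = 0100011101100
→ shifted left by 1 (mod 2^13) → 1000111011000 = 4568
0x1488 = 1010010001000
→ XOR → 0010101010000 = 1360
0x11C0 = 1000111000000
→ XOR → 1010010010000 = 5264
1687 = 0011010010111
→ OR → 1011010010111 = 5783
0b1110110110000 = 1110110110000
→ XOR → 0101100100111 = 2855

2855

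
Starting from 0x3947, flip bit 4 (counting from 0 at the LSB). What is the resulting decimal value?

14679

x = 11100101000111
bit 4 is currently 0; toggle it via x ^ (1 << 4) = x ^ 16
→ 11100101010111 = 14679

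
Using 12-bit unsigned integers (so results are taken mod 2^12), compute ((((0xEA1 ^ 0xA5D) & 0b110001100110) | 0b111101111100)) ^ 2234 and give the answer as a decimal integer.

1990

0xEA1 = 111010100001
0xA5D = 101001011101
→ ^ → 010011111100 = 1276
0b110001100110 = 110001100110
→ & → 010001100100 = 1124
0b111101111100 = 111101111100
→ | → 111101111100 = 3964
2234 = 100010111010
→ ^ → 011111000110 = 1990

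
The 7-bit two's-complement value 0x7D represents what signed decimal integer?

pattern = 1111101 (MSB is 1 ⇒ negative)
Invert: 0000010, add 1 → 0000011 = 3, so the value is -3.
(Equivalently: 125 - 2^7 = 125 - 128 = -3.)

-3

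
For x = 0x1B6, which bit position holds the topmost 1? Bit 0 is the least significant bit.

8

0x1B6 = 110110110
The topmost 1 is at position 8 (since 2^8 = 256 ≤ 438 < 512).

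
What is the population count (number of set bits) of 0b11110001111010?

9

n = 11110001111010
Count the 1s: 1 + 1 + 1 + 1 + 1 + 1 + 1 + 1 + 1 = 9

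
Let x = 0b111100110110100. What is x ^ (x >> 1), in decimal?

x = 111100110110100 = 31156
x>>1 = 011110011011010
XOR  = 100010101101110 = 17774
(x ^ (x >> 1) gives the standard binary-reflected Gray code of x.)

17774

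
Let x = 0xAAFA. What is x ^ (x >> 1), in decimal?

65415

x = 1010101011111010 = 43770
x>>1 = 0101010101111101
XOR  = 1111111110000111 = 65415
(x ^ (x >> 1) gives the standard binary-reflected Gray code of x.)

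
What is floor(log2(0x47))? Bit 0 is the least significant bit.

0x47 = 1000111
The topmost 1 is at position 6 (since 2^6 = 64 ≤ 71 < 128).

6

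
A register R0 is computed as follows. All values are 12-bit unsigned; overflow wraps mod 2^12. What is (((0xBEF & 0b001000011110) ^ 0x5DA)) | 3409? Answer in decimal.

4053

0xBEF = 101111101111
0b001000011110 = 001000011110
→ & → 001000001110 = 526
0x5DA = 010111011010
→ ^ → 011111010100 = 2004
3409 = 110101010001
→ | → 111111010101 = 4053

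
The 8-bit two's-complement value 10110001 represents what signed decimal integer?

pattern = 10110001 (MSB is 1 ⇒ negative)
Invert: 01001110, add 1 → 01001111 = 79, so the value is -79.
(Equivalently: 177 - 2^8 = 177 - 256 = -79.)

-79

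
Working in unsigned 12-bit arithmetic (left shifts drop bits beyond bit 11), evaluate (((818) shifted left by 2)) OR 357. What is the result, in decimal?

3565

818 = 001100110010
→ shifted left by 2 (mod 2^12) → 110011001000 = 3272
357 = 000101100101
→ OR → 110111101101 = 3565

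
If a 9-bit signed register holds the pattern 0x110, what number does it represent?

pattern = 100010000 (MSB is 1 ⇒ negative)
Invert: 011101111, add 1 → 011110000 = 240, so the value is -240.
(Equivalently: 272 - 2^9 = 272 - 512 = -240.)

-240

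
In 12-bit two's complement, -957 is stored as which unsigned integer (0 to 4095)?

957 in 12 bits: 001110111101
Invert: 110001000010
Add 1:  110001000011 = 3139
(Check: 2^12 - 957 = 4096 - 957 = 3139.)

3139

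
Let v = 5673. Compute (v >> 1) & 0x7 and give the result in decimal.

v = 01011000101001
Shift right by 1: 0101100010100
Mask low 3 bits: 100 = 4

4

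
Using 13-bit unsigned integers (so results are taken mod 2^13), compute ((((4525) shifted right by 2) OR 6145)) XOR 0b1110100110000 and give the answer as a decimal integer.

4525 = 1000110101101
→ shifted right by 2 → 0010001101011 = 1131
6145 = 1100000000001
→ OR → 1110001101011 = 7275
0b1110100110000 = 1110100110000
→ XOR → 0000101011011 = 347

347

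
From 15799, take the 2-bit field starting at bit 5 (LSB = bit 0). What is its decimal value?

v = 11110110110111
Shift right by 5: 111101101
Mask low 2 bits: 01 = 1

1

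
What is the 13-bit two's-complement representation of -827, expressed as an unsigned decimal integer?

7365

827 in 13 bits: 0001100111011
Invert: 1110011000100
Add 1:  1110011000101 = 7365
(Check: 2^13 - 827 = 8192 - 827 = 7365.)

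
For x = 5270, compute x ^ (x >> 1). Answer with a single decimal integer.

7901

x = 1010010010110 = 5270
x>>1 = 0101001001011
XOR  = 1111011011101 = 7901
(x ^ (x >> 1) gives the standard binary-reflected Gray code of x.)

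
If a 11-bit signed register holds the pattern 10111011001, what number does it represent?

-551

pattern = 10111011001 (MSB is 1 ⇒ negative)
Invert: 01000100110, add 1 → 01000100111 = 551, so the value is -551.
(Equivalently: 1497 - 2^11 = 1497 - 2048 = -551.)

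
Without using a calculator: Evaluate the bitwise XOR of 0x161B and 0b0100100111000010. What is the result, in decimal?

24537

0x161B = 001011000011011
b = 100100111000010
XOR → 101111111011001 = 24537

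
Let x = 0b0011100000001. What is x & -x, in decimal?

x = 11100000001 = 1793
-x (two's complement) = …00011111111
AND   = 00000000001 = 1
(x & -x isolates the lowest set bit of x.)

1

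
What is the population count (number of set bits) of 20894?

8

20894 = 101000110011110
Count the 1s: 1 + 1 + 1 + 1 + 1 + 1 + 1 + 1 = 8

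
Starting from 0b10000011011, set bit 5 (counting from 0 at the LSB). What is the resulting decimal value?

x = 10000011011
bit 5 is currently 0; set it via x | (1 << 5) = x | 32
→ 10000111011 = 1083

1083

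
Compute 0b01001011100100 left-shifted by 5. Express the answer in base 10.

x = 000001001011100100
shift left by 5 → 100101110010000000 = 154752
(equivalently, 4836 × 2^5 = 4836 × 32)

154752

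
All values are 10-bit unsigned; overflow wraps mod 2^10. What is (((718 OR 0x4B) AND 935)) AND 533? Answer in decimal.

718 = 1011001110
0x4B = 0001001011
→ OR → 1011001111 = 719
935 = 1110100111
→ AND → 1010000111 = 647
533 = 1000010101
→ AND → 1000000101 = 517

517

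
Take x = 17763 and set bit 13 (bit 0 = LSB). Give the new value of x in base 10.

x = 100010101100011
bit 13 is currently 0; set it via x | (1 << 13) = x | 8192
→ 110010101100011 = 25955

25955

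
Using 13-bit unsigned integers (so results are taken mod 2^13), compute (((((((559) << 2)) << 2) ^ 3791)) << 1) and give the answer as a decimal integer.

559 = 0001000101111
→ << 2 (mod 2^13) → 0100010111100 = 2236
→ << 2 (mod 2^13) → 0001011110000 = 752
3791 = 0111011001111
→ ^ → 0110000111111 = 3135
→ << 1 (mod 2^13) → 1100001111110 = 6270

6270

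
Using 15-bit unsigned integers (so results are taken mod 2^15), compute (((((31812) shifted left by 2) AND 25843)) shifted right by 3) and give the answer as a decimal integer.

31812 = 111110001000100
→ shifted left by 2 (mod 2^15) → 111000100010000 = 28944
25843 = 110010011110011
→ AND → 110000000010000 = 24592
→ shifted right by 3 → 000110000000010 = 3074

3074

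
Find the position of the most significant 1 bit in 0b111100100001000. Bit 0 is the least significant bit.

14

0b111100100001000 = 111100100001000
The topmost 1 is at position 14 (since 2^14 = 16384 ≤ 30984 < 32768).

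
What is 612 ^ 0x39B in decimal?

612 = 1001100100
0x39B = 1110011011
XOR → 0111111111 = 511

511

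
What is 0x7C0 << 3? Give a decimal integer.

0x7C0 = 00011111000000
shift left by 3 → 11111000000000 = 15872
(equivalently, 1984 × 2^3 = 1984 × 8)

15872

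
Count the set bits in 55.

5

55 = 110111
Count the 1s: 1 + 1 + 1 + 1 + 1 = 5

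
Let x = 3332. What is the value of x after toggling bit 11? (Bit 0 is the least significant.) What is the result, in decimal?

1284

x = 110100000100
bit 11 is currently 1; toggle it via x ^ (1 << 11) = x ^ 2048
→ 010100000100 = 1284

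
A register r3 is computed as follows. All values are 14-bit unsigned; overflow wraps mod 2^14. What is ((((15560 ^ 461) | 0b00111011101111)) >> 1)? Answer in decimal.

8183

15560 = 11110011001000
461 = 00000111001101
→ ^ → 11110100000101 = 15621
0b00111011101111 = 00111011101111
→ | → 11111111101111 = 16367
→ >> 1 → 01111111110111 = 8183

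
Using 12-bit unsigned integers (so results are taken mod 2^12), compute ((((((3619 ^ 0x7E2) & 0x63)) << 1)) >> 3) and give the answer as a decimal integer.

3619 = 111000100011
0x7E2 = 011111100010
→ ^ → 100111000001 = 2497
0x63 = 000001100011
→ & → 000001000001 = 65
→ << 1 (mod 2^12) → 000010000010 = 130
→ >> 3 → 000000010000 = 16

16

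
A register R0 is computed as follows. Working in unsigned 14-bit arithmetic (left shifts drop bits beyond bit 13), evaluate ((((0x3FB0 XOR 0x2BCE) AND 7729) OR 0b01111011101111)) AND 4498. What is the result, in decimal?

4242

0x3FB0 = 11111110110000
0x2BCE = 10101111001110
→ XOR → 01010001111110 = 5246
7729 = 01111000110001
→ AND → 01010000110000 = 5168
0b01111011101111 = 01111011101111
→ OR → 01111011111111 = 7935
4498 = 01000110010010
→ AND → 01000010010010 = 4242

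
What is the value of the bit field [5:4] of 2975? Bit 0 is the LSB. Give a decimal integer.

v = 101110011111
Shift right by 4: 10111001
Mask low 2 bits: 01 = 1

1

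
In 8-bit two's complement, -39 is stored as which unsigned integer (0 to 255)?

217

39 in 8 bits: 00100111
Invert: 11011000
Add 1:  11011001 = 217
(Check: 2^8 - 39 = 256 - 39 = 217.)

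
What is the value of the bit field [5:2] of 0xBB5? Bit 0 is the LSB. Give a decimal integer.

v = 101110110101
Shift right by 2: 1011101101
Mask low 4 bits: 1101 = 13

13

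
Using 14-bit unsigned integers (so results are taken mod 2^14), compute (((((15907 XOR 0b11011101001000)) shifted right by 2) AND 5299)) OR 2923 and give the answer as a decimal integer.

2939

15907 = 11111000100011
0b11011101001000 = 11011101001000
→ XOR → 00100101101011 = 2411
→ shifted right by 2 → 00001001011010 = 602
5299 = 01010010110011
→ AND → 00000000010010 = 18
2923 = 00101101101011
→ OR → 00101101111011 = 2939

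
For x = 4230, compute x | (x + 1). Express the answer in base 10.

4231

x = 1000010000110 = 4230
x + 1 = 1000010000111
OR    = 1000010000111 = 4231
(x | (x + 1) sets the lowest cleared bit.)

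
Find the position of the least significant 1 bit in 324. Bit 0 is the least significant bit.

324 = 101000100
Trailing zeros: 2, so the lowest set bit is bit 2 (value 4).

2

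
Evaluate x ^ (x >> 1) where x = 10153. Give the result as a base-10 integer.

x = 10011110101001 = 10153
x>>1 = 01001111010100
XOR  = 11010001111101 = 13437
(x ^ (x >> 1) gives the standard binary-reflected Gray code of x.)

13437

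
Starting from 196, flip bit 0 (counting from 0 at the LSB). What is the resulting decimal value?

x = 011000100
bit 0 is currently 0; toggle it via x ^ (1 << 0) = x ^ 1
→ 011000101 = 197

197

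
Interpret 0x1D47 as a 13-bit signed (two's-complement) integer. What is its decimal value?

pattern = 1110101000111 (MSB is 1 ⇒ negative)
Invert: 0001010111000, add 1 → 0001010111001 = 697, so the value is -697.
(Equivalently: 7495 - 2^13 = 7495 - 8192 = -697.)

-697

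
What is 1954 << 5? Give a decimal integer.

1954 = 0000011110100010
shift left by 5 → 1111010001000000 = 62528
(equivalently, 1954 × 2^5 = 1954 × 32)

62528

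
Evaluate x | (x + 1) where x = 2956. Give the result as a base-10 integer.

2957

x = 101110001100 = 2956
x + 1 = 101110001101
OR    = 101110001101 = 2957
(x | (x + 1) sets the lowest cleared bit.)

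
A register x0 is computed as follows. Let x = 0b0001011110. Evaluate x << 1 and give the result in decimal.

188

x = 01011110
shift left by 1 → 10111100 = 188
(equivalently, 94 × 2^1 = 94 × 2)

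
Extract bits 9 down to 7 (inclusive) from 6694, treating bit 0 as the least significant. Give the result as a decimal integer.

4

v = 1101000100110
Shift right by 7: 110100
Mask low 3 bits: 100 = 4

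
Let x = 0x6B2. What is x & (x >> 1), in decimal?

x = 11010110010 = 1714
x>>1 = 01101011001
AND  = 01000010000 = 528
(x & (x >> 1) has a 1 wherever x has two consecutive 1 bits.)

528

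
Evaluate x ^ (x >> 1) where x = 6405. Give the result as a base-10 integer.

5511

x = 1100100000101 = 6405
x>>1 = 0110010000010
XOR  = 1010110000111 = 5511
(x ^ (x >> 1) gives the standard binary-reflected Gray code of x.)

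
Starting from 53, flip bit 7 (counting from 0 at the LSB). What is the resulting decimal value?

181

x = 000000110101
bit 7 is currently 0; toggle it via x ^ (1 << 7) = x ^ 128
→ 000010110101 = 181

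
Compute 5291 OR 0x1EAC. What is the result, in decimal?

5291 = 1010010101011
0x1EAC = 1111010101100
 OR → 1111010101111 = 7855

7855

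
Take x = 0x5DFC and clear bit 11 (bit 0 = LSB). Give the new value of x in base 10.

22012

x = 0101110111111100
bit 11 is currently 1; clear it via x & ~(1 << 11) = x & ~2048
→ 0101010111111100 = 22012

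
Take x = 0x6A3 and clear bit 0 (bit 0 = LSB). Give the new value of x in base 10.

1698

x = 11010100011
bit 0 is currently 1; clear it via x & ~(1 << 0) = x & ~1
→ 11010100010 = 1698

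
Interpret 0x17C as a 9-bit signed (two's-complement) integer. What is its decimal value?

-132

pattern = 101111100 (MSB is 1 ⇒ negative)
Invert: 010000011, add 1 → 010000100 = 132, so the value is -132.
(Equivalently: 380 - 2^9 = 380 - 512 = -132.)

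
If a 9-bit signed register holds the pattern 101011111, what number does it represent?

pattern = 101011111 (MSB is 1 ⇒ negative)
Invert: 010100000, add 1 → 010100001 = 161, so the value is -161.
(Equivalently: 351 - 2^9 = 351 - 512 = -161.)

-161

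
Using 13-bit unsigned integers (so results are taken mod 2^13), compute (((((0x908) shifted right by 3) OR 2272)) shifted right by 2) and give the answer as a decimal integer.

0x908 = 0100100001000
→ shifted right by 3 → 0000100100001 = 289
2272 = 0100011100000
→ OR → 0100111100001 = 2529
→ shifted right by 2 → 0001001111000 = 632

632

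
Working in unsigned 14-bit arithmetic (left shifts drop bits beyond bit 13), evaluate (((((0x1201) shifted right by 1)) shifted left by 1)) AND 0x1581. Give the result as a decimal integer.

4096

0x1201 = 01001000000001
→ shifted right by 1 → 00100100000000 = 2304
→ shifted left by 1 (mod 2^14) → 01001000000000 = 4608
0x1581 = 01010110000001
→ AND → 01000000000000 = 4096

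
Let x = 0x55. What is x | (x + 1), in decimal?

87

x = 1010101 = 85
x + 1 = 1010110
OR    = 1010111 = 87
(x | (x + 1) sets the lowest cleared bit.)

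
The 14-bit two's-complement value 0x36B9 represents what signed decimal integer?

-2375

pattern = 11011010111001 (MSB is 1 ⇒ negative)
Invert: 00100101000110, add 1 → 00100101000111 = 2375, so the value is -2375.
(Equivalently: 14009 - 2^14 = 14009 - 16384 = -2375.)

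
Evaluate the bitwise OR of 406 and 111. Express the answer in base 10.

511

406 = 110010110
111 = 001101111
 OR → 111111111 = 511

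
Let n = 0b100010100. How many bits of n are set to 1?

n = 100010100
Count the 1s: 1 + 1 + 1 = 3

3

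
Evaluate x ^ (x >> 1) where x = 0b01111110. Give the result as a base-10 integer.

x = 1111110 = 126
x>>1 = 0111111
XOR  = 1000001 = 65
(x ^ (x >> 1) gives the standard binary-reflected Gray code of x.)

65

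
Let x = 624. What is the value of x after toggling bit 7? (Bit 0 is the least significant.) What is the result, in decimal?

x = 01001110000
bit 7 is currently 0; toggle it via x ^ (1 << 7) = x ^ 128
→ 01011110000 = 752

752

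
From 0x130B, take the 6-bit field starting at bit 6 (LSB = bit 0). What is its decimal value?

12

v = 1001100001011
Shift right by 6: 1001100
Mask low 6 bits: 001100 = 12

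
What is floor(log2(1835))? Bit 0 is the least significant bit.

10

1835 = 11100101011
The topmost 1 is at position 10 (since 2^10 = 1024 ≤ 1835 < 2048).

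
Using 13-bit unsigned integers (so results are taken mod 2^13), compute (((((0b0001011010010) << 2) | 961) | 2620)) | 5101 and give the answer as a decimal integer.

7165

0b0001011010010 = 0001011010010
→ << 2 (mod 2^13) → 0101101001000 = 2888
961 = 0001111000001
→ | → 0101111001001 = 3017
2620 = 0101000111100
→ | → 0101111111101 = 3069
5101 = 1001111101101
→ | → 1101111111101 = 7165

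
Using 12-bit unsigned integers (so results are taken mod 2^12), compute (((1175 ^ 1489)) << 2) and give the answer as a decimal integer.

1304

1175 = 010010010111
1489 = 010111010001
→ ^ → 000101000110 = 326
→ << 2 (mod 2^12) → 010100011000 = 1304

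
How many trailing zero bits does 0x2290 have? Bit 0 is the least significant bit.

4

0x2290 = 10001010010000
Trailing zeros: 4, so the lowest set bit is bit 4 (value 16).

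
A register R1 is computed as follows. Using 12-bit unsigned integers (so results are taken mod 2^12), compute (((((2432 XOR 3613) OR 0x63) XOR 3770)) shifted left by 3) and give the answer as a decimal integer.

2600

2432 = 100110000000
3613 = 111000011101
→ XOR → 011110011101 = 1949
0x63 = 000001100011
→ OR → 011111111111 = 2047
3770 = 111010111010
→ XOR → 100101000101 = 2373
→ shifted left by 3 (mod 2^12) → 101000101000 = 2600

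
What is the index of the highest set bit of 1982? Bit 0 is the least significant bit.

10

1982 = 11110111110
The topmost 1 is at position 10 (since 2^10 = 1024 ≤ 1982 < 2048).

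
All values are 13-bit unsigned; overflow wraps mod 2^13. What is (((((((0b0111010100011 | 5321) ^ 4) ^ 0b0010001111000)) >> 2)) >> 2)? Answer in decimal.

0b0111010100011 = 0111010100011
5321 = 1010011001001
→ | → 1111011101011 = 7915
4 = 0000000000100
→ ^ → 1111011101111 = 7919
0b0010001111000 = 0010001111000
→ ^ → 1101010010111 = 6807
→ >> 2 → 0011010100101 = 1701
→ >> 2 → 0000110101001 = 425

425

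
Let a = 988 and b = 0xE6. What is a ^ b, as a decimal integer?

988 = 1111011100
0xE6 = 0011100110
XOR → 1100111010 = 826

826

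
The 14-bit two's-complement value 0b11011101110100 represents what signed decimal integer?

pattern = 11011101110100 (MSB is 1 ⇒ negative)
Invert: 00100010001011, add 1 → 00100010001100 = 2188, so the value is -2188.
(Equivalently: 14196 - 2^14 = 14196 - 16384 = -2188.)

-2188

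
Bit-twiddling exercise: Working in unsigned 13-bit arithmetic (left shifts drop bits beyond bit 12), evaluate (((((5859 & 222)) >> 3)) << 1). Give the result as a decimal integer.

48

5859 = 1011011100011
222 = 0000011011110
→ & → 0000011000010 = 194
→ >> 3 → 0000000011000 = 24
→ << 1 (mod 2^13) → 0000000110000 = 48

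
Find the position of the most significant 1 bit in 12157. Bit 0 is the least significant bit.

12157 = 10111101111101
The topmost 1 is at position 13 (since 2^13 = 8192 ≤ 12157 < 16384).

13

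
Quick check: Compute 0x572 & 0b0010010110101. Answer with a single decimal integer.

1072

0x572 = 10101110010
b = 10010110101
AND → 10000110000 = 1072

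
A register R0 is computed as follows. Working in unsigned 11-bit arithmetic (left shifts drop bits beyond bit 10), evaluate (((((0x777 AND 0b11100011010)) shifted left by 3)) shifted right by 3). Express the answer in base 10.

0x777 = 11101110111
0b11100011010 = 11100011010
→ AND → 11100010010 = 1810
→ shifted left by 3 (mod 2^11) → 00010010000 = 144
→ shifted right by 3 → 00000010010 = 18

18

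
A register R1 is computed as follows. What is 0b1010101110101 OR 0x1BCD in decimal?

8189

a = 1010101110101
0x1BCD = 1101111001101
 OR → 1111111111101 = 8189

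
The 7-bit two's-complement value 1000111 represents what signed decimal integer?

pattern = 1000111 (MSB is 1 ⇒ negative)
Invert: 0111000, add 1 → 0111001 = 57, so the value is -57.
(Equivalently: 71 - 2^7 = 71 - 128 = -57.)

-57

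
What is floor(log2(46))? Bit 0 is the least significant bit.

46 = 101110
The topmost 1 is at position 5 (since 2^5 = 32 ≤ 46 < 64).

5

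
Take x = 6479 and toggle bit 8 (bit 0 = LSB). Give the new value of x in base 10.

x = 1100101001111
bit 8 is currently 1; toggle it via x ^ (1 << 8) = x ^ 256
→ 1100001001111 = 6223

6223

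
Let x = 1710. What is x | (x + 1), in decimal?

x = 11010101110 = 1710
x + 1 = 11010101111
OR    = 11010101111 = 1711
(x | (x + 1) sets the lowest cleared bit.)

1711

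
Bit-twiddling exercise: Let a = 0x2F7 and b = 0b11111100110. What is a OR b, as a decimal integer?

0x2F7 = 01011110111
b = 11111100110
 OR → 11111110111 = 2039

2039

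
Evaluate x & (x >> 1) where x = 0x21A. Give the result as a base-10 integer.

8

x = 1000011010 = 538
x>>1 = 0100001101
AND  = 0000001000 = 8
(x & (x >> 1) has a 1 wherever x has two consecutive 1 bits.)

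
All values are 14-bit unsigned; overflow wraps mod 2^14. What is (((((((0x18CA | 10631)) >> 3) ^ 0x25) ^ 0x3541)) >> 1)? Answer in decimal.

6446

0x18CA = 01100011001010
10631 = 10100110000111
→ | → 11100111001111 = 14799
→ >> 3 → 00011100111001 = 1849
0x25 = 00000000100101
→ ^ → 00011100011100 = 1820
0x3541 = 11010101000001
→ ^ → 11001001011101 = 12893
→ >> 1 → 01100100101110 = 6446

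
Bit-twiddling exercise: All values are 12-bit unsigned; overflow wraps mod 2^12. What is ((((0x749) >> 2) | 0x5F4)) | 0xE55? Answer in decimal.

0x749 = 011101001001
→ >> 2 → 000111010010 = 466
0x5F4 = 010111110100
→ | → 010111110110 = 1526
0xE55 = 111001010101
→ | → 111111110111 = 4087

4087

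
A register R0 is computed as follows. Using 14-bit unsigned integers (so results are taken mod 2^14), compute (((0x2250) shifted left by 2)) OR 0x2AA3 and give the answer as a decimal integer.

0x2250 = 10001001010000
→ shifted left by 2 (mod 2^14) → 00100101000000 = 2368
0x2AA3 = 10101010100011
→ OR → 10101111100011 = 11235

11235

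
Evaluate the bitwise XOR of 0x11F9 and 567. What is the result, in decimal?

5070

0x11F9 = 1000111111001
567 = 0001000110111
XOR → 1001111001110 = 5070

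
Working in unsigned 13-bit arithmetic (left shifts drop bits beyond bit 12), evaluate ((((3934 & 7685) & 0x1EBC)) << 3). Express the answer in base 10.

4128

3934 = 0111101011110
7685 = 1111000000101
→ & → 0111000000100 = 3588
0x1EBC = 1111010111100
→ & → 0111000000100 = 3588
→ << 3 (mod 2^13) → 1000000100000 = 4128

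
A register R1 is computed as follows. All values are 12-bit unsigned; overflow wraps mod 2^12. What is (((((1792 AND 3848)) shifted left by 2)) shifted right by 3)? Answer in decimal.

1792 = 011100000000
3848 = 111100001000
→ AND → 011100000000 = 1792
→ shifted left by 2 (mod 2^12) → 110000000000 = 3072
→ shifted right by 3 → 000110000000 = 384

384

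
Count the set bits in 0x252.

0x252 = 1001010010
Count the 1s: 1 + 1 + 1 + 1 = 4

4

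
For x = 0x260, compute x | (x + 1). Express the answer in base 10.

609

x = 1001100000 = 608
x + 1 = 1001100001
OR    = 1001100001 = 609
(x | (x + 1) sets the lowest cleared bit.)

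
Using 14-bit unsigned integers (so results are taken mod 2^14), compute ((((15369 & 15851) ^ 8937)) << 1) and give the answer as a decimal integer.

15808

15369 = 11110000001001
15851 = 11110111101011
→ & → 11110000001001 = 15369
8937 = 10001011101001
→ ^ → 01111011100000 = 7904
→ << 1 (mod 2^14) → 11110111000000 = 15808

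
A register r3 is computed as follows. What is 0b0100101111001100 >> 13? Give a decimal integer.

x = 100101111001100
shift right by 13 → 000000000000010 = 2
(equivalently, floor(19404 / 8192))

2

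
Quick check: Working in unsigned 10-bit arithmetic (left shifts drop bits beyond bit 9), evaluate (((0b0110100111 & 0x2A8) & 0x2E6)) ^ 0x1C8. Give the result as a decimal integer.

0b0110100111 = 0110100111
0x2A8 = 1010101000
→ & → 0010100000 = 160
0x2E6 = 1011100110
→ & → 0010100000 = 160
0x1C8 = 0111001000
→ ^ → 0101101000 = 360

360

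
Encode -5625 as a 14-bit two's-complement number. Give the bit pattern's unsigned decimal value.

5625 in 14 bits: 01010111111001
Invert: 10101000000110
Add 1:  10101000000111 = 10759
(Check: 2^14 - 5625 = 16384 - 5625 = 10759.)

10759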